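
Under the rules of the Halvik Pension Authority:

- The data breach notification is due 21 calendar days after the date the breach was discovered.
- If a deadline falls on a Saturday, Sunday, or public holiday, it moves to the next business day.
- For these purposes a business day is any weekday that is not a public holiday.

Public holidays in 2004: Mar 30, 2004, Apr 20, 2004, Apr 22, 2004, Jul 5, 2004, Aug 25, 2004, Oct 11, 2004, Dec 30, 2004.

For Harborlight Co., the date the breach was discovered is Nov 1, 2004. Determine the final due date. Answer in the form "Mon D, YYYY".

Trigger date Nov 1, 2004 + 21 calendar days = Nov 22, 2004.
Nov 22, 2004 falls on a Monday, which is a business day, so no adjustment is needed.
Deadline: Nov 22, 2004.

Nov 22, 2004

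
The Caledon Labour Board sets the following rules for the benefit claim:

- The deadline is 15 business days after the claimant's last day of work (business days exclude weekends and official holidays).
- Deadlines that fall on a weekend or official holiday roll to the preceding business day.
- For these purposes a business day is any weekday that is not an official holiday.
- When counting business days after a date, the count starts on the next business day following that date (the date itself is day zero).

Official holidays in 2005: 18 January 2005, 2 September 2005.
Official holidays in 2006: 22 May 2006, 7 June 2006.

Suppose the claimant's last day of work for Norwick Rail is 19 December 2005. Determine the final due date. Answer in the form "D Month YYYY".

Starting the day after 19 December 2005 and counting 15 business days lands on 9 January 2006.
9 January 2006 is a Monday and not a listed holiday, so it stands.
Final deadline: 9 January 2006.

9 January 2006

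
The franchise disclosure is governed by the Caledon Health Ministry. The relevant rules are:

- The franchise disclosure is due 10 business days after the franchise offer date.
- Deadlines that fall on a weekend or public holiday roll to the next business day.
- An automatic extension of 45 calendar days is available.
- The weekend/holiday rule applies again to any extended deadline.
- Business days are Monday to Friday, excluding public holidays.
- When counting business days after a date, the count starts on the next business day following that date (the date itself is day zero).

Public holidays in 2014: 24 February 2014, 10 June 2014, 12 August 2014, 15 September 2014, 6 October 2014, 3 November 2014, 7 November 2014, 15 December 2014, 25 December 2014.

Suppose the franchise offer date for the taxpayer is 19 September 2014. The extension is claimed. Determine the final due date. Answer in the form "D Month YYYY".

10 business days after 19 September 2014, excluding weekends and holidays, is 3 October 2014.
3 October 2014 falls on a Friday, which is a business day, so no adjustment is needed.
The 45-calendar-day extension moves the deadline from 3 October 2014 to 17 November 2014.
17 November 2014 is a Monday and not a listed holiday, so it stands.
So the filing is due 17 November 2014.

17 November 2014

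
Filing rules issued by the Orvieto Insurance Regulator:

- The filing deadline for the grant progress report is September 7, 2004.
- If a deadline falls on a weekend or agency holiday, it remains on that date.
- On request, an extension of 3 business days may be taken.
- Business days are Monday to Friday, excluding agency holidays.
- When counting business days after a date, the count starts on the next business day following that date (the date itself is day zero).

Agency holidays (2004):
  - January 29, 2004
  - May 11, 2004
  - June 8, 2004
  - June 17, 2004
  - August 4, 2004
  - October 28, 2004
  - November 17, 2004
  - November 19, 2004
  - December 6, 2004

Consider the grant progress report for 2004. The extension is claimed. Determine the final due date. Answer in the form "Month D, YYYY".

September 10, 2004

The stated deadline is September 7, 2004.
No adjustment is made for weekends or holidays, so September 7, 2004 stands.
Applying the 3-business-day extension: 3 business days after September 7, 2004 is September 10, 2004.
September 10, 2004 is a Friday; no weekend or holiday adjustment applies.
The final due date is September 10, 2004.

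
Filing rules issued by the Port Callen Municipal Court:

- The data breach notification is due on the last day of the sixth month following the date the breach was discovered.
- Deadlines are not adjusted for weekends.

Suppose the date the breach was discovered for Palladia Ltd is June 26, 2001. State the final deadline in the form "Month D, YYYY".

The sixth month after June 26, 2001 is December 2001, whose last day is December 31, 2001.
December 31, 2001 falls on a Monday. The rules make no weekend/holiday allowance, so it remains December 31, 2001.
The final due date is December 31, 2001.

December 31, 2001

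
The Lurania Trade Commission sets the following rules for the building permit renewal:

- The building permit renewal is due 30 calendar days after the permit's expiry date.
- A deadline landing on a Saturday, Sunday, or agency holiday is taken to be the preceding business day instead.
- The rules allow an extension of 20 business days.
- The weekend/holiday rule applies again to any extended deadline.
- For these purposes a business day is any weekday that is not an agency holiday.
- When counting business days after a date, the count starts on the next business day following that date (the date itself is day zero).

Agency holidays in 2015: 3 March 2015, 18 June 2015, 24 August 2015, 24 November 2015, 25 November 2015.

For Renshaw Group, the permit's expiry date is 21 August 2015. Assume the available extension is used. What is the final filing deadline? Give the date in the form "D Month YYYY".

16 October 2015

From 21 August 2015, 30 calendar days later is 20 September 2015.
20 September 2015 falls on a Sunday. Rolling to the preceding business day gives 18 September 2015, a Friday.
Applying the 20-business-day extension: 20 business days after 18 September 2015 is 16 October 2015.
16 October 2015 (Friday) is already a business day.
Final deadline: 16 October 2015.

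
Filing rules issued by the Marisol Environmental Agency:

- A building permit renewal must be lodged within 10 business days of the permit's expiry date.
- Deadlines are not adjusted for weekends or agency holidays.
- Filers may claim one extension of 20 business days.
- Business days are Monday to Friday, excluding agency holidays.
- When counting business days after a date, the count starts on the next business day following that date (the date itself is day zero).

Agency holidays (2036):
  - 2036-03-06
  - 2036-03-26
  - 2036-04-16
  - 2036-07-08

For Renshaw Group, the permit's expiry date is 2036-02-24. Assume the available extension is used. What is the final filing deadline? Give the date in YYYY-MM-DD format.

2036-04-08

10 business days after 2036-02-24, excluding weekends and holidays, is 2036-03-10.
No adjustment is made for weekends or holidays, so 2036-03-10 stands.
The 20-business-day extension runs from 2036-03-10 to 2036-04-08.
2036-04-08 is a Tuesday; no weekend or holiday adjustment applies.
Deadline: 2036-04-08.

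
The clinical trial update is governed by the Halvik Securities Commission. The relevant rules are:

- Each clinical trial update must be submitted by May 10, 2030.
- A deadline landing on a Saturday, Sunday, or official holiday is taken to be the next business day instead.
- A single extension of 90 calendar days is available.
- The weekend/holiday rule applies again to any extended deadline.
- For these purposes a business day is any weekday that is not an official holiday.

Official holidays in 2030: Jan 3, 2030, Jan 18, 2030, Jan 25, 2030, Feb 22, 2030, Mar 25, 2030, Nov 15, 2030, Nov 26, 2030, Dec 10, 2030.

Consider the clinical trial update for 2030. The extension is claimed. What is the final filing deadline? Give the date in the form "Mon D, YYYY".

The statutory due date is May 10, 2030.
Since May 10, 2030 is a Friday and not a holiday, the date is unchanged.
Applying the 90-calendar-day extension: May 10, 2030 + 90 days = Aug 8, 2030.
Aug 8, 2030 is a Thursday and not a listed holiday, so it stands.
Deadline: Aug 8, 2030.

Aug 8, 2030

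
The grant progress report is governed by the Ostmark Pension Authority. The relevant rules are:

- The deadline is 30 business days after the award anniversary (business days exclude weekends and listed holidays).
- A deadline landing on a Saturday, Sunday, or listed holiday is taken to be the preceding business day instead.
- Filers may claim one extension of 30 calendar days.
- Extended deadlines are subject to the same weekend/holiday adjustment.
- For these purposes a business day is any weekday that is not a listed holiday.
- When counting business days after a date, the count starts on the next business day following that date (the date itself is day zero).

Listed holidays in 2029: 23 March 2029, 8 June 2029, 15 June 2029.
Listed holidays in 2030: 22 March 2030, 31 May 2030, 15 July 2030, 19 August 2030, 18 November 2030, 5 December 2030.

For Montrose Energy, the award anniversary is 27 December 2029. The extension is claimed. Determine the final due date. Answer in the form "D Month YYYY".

Starting the day after 27 December 2029 and counting 30 business days lands on 7 February 2030.
7 February 2030 (Thursday) is already a business day.
The 30-calendar-day extension moves the deadline from 7 February 2030 to 9 March 2030.
9 March 2030 is a Saturday, so it moves to the preceding business day, 8 March 2030 (Friday).
Final deadline: 8 March 2030.

8 March 2030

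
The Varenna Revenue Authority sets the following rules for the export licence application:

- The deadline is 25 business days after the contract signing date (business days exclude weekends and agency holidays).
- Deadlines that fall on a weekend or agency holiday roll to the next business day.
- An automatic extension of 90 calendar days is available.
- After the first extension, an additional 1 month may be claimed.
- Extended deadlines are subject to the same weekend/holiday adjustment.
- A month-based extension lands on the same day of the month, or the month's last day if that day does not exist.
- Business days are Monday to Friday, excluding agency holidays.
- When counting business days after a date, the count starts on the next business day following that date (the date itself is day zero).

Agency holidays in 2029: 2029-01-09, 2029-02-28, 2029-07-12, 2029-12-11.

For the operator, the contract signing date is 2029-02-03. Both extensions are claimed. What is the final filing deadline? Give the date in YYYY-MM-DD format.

2029-07-11

Starting the day after 2029-02-03 and counting 25 business days lands on 2029-03-12.
Since 2029-03-12 is a Monday and not a holiday, the date is unchanged.
Add the 90 calendar-day extension to 2029-03-12: 2029-06-10.
2029-06-10 is a Sunday, so it moves to the next business day, 2029-06-11 (Monday).
Applying the 1 month extension: 1 month after 2029-06-11 is 2029-07-11.
Since 2029-07-11 is a Wednesday and not a holiday, the date is unchanged.
So the filing is due 2029-07-11.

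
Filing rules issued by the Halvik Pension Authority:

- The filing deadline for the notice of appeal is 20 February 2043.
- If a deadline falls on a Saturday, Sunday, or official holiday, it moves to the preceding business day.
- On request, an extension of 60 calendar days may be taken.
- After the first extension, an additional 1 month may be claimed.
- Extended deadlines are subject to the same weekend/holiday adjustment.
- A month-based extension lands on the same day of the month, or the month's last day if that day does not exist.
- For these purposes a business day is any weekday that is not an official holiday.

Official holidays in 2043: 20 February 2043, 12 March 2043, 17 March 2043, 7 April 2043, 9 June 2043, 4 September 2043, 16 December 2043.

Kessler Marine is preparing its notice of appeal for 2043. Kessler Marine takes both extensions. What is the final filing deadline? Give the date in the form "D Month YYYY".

20 May 2043

The stated deadline is 20 February 2043.
20 February 2043 is a listed holiday; the preceding business day is 19 February 2043 (Thursday).
With the 60-day extension, 19 February 2043 becomes 20 April 2043.
20 April 2043 falls on a Monday, which is a business day, so no adjustment is needed.
Add 1 month to 20 April 2043: 20 May 2043.
20 May 2043 falls on a Wednesday, which is a business day, so no adjustment is needed.
Deadline: 20 May 2043.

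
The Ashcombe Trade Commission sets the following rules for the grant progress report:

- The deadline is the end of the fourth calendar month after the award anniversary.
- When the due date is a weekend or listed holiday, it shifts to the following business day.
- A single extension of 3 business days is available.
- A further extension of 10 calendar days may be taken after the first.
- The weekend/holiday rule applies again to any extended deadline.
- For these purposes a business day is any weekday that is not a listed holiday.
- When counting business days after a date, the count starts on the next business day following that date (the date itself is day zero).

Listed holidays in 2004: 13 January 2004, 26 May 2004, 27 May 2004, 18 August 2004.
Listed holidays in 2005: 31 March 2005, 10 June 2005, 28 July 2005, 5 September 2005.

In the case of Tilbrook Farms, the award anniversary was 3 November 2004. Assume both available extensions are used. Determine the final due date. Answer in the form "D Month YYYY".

The fourth month after 3 November 2004 is March 2005, whose last day is 31 March 2005.
31 March 2005 is a listed holiday; the next business day is 1 April 2005 (Friday).
The 3-business-day extension runs from 1 April 2005 to 6 April 2005.
6 April 2005 falls on a Wednesday, which is a business day, so no adjustment is needed.
Applying the 10-calendar-day extension: 6 April 2005 + 10 days = 16 April 2005.
Because 16 April 2005 is a Saturday, the deadline becomes 18 April 2005 (Monday).
Final deadline: 18 April 2005.

18 April 2005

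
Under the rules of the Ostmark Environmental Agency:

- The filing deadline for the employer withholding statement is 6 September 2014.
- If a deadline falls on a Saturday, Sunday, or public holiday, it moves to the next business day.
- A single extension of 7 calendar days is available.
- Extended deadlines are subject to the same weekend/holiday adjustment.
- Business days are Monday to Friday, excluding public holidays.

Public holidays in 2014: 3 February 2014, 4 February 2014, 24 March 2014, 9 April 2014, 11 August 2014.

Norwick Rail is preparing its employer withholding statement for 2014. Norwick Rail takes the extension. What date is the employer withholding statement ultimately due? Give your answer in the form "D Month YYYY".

15 September 2014

Start from the fixed due date, 6 September 2014.
6 September 2014 is a Saturday; the next business day is 8 September 2014 (Monday).
Add the 7 calendar-day extension to 8 September 2014: 15 September 2014.
15 September 2014 falls on a Monday, which is a business day, so no adjustment is needed.
Final deadline: 15 September 2014.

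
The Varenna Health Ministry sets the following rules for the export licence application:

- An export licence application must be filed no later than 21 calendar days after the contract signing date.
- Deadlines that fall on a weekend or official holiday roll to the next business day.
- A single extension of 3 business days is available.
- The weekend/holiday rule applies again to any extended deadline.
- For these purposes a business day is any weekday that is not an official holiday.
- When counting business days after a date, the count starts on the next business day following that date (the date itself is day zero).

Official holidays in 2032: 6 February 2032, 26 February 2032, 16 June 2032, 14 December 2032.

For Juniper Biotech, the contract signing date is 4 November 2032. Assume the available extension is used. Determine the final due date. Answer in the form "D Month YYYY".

21 calendar days after 4 November 2032 is 25 November 2032.
25 November 2032 (Thursday) is already a business day.
The 3-business-day extension runs from 25 November 2032 to 30 November 2032.
30 November 2032 (Tuesday) is already a business day.
So the filing is due 30 November 2032.

30 November 2032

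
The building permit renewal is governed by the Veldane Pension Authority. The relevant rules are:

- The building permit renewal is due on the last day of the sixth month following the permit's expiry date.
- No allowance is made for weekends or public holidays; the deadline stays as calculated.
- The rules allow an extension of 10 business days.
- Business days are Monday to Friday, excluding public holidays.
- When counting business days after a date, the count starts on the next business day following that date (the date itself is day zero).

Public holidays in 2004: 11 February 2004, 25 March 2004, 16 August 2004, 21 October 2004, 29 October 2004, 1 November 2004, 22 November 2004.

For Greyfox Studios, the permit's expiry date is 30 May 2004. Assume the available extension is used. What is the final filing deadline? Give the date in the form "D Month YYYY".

6 months after 30 May 2004 is November 2004; that month ends on 30 November 2004.
No adjustment is made for weekends or holidays, so 30 November 2004 stands.
The 10-business-day extension runs from 30 November 2004 to 14 December 2004.
14 December 2004 falls on a Tuesday. The rules make no weekend/holiday allowance, so it remains 14 December 2004.
Deadline: 14 December 2004.

14 December 2004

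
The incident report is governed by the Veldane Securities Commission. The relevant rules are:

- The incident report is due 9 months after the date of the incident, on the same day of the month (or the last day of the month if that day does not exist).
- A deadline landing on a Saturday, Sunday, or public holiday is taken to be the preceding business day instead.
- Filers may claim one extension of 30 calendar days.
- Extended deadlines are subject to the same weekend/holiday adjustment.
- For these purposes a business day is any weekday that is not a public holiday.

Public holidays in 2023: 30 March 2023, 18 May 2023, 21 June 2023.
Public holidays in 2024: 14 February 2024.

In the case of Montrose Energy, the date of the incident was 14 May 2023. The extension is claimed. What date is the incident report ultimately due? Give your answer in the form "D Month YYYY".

14 March 2024

9 months after 14 May 2023, on the same day of the month, is 14 February 2024.
14 February 2024 is a listed holiday; the preceding business day is 13 February 2024 (Tuesday).
With the 30-day extension, 13 February 2024 becomes 14 March 2024.
14 March 2024 (Thursday) is already a business day.
Deadline: 14 March 2024.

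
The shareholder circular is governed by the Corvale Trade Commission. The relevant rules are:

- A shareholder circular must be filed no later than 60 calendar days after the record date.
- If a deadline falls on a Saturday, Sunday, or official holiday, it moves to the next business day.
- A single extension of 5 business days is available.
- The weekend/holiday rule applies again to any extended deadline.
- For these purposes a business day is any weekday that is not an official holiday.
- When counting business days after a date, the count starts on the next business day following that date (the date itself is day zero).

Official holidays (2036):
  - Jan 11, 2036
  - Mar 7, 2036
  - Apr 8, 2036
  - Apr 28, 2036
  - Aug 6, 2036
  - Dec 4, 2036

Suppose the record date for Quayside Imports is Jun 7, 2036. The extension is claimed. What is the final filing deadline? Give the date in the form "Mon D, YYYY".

Aug 14, 2036

Trigger date Jun 7, 2036 + 60 calendar days = Aug 6, 2036.
Because Aug 6, 2036 is a listed holiday, the deadline becomes Aug 7, 2036 (Thursday).
Counting 5 further business days from Aug 7, 2036 reaches Aug 14, 2036.
Aug 14, 2036 is a Thursday and not a listed holiday, so it stands.
So the filing is due Aug 14, 2036.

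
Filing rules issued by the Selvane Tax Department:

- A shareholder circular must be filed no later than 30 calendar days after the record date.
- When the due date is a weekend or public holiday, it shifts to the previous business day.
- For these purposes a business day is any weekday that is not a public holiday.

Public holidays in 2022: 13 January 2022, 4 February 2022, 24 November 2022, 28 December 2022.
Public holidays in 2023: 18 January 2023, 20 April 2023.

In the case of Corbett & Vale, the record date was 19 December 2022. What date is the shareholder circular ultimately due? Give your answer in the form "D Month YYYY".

Adding 30 calendar days to 19 December 2022 gives 18 January 2023.
18 January 2023 is a listed holiday; the preceding business day is 17 January 2023 (Tuesday).
Deadline: 17 January 2023.

17 January 2023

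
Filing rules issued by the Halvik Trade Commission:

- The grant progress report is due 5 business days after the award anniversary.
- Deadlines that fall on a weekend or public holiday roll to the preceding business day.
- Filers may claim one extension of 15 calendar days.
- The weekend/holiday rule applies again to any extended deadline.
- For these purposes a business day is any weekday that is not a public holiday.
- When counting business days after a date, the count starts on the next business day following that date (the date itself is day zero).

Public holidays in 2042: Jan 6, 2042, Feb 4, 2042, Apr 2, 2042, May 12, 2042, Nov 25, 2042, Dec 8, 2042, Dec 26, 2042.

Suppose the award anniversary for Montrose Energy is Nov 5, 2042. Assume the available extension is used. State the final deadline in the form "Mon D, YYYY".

Nov 27, 2042

5 business days after Nov 5, 2042, excluding weekends and holidays, is Nov 12, 2042.
Nov 12, 2042 falls on a Wednesday, which is a business day, so no adjustment is needed.
Add the 15 calendar-day extension to Nov 12, 2042: Nov 27, 2042.
Since Nov 27, 2042 is a Thursday and not a holiday, the date is unchanged.
So the filing is due Nov 27, 2042.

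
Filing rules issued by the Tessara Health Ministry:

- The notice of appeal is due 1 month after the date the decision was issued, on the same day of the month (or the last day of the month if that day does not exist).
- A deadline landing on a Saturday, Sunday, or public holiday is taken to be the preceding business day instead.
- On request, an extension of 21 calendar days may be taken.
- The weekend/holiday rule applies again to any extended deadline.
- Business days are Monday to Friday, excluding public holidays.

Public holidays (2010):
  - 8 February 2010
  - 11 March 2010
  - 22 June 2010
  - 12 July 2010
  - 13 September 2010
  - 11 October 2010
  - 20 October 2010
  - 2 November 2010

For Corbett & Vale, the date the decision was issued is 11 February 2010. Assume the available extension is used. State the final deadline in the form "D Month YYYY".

1 month from 11 February 2010 is 11 March 2010.
Because 11 March 2010 is a listed holiday, the deadline becomes 10 March 2010 (Wednesday).
Applying the 21-calendar-day extension: 10 March 2010 + 21 days = 31 March 2010.
31 March 2010 is a Wednesday and not a listed holiday, so it stands.
So the filing is due 31 March 2010.

31 March 2010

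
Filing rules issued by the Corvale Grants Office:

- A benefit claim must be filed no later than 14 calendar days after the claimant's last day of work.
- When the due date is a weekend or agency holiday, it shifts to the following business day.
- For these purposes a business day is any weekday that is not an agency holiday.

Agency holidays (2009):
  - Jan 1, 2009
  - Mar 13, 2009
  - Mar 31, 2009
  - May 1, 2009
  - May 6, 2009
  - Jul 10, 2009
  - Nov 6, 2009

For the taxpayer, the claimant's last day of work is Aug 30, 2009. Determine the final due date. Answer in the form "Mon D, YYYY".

Trigger date Aug 30, 2009 + 14 calendar days = Sep 13, 2009.
Sep 13, 2009 falls on a Sunday. Rolling to the next business day gives Sep 14, 2009, a Monday.
The final due date is Sep 14, 2009.

Sep 14, 2009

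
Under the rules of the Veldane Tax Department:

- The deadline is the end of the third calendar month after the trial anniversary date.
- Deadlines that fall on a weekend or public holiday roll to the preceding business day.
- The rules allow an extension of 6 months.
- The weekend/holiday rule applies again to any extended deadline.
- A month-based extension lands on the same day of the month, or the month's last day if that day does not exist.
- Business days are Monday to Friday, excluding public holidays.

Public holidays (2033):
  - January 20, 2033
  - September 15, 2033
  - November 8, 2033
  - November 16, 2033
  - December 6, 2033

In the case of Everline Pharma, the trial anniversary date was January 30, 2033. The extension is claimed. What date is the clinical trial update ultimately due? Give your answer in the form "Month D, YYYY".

October 28, 2033

3 months after January 30, 2033 falls in April 2033; the last day of that month is April 30, 2033.
April 30, 2033 is a Saturday, so it moves to the preceding business day, April 29, 2033 (Friday).
Applying the 6 months extension: 6 months after April 29, 2033 is October 29, 2033.
October 29, 2033 is a Saturday; the preceding business day is October 28, 2033 (Friday).
So the filing is due October 28, 2033.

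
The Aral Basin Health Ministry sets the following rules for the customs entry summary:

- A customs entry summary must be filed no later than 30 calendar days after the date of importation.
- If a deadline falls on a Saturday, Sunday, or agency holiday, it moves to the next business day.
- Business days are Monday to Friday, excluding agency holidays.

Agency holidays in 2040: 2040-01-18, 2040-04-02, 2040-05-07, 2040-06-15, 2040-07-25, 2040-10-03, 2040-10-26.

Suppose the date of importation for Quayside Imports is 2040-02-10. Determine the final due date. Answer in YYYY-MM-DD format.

30 calendar days after 2040-02-10 is 2040-03-11.
2040-03-11 falls on a Sunday. Rolling to the next business day gives 2040-03-12, a Monday.
So the filing is due 2040-03-12.

2040-03-12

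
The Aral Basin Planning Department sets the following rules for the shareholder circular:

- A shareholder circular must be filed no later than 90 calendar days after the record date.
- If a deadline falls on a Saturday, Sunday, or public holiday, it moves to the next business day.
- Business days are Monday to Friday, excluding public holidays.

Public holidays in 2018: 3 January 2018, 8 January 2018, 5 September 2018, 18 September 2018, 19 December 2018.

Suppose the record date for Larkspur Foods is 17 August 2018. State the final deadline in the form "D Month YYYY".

Trigger date 17 August 2018 + 90 calendar days = 15 November 2018.
Since 15 November 2018 is a Thursday and not a holiday, the date is unchanged.
Deadline: 15 November 2018.

15 November 2018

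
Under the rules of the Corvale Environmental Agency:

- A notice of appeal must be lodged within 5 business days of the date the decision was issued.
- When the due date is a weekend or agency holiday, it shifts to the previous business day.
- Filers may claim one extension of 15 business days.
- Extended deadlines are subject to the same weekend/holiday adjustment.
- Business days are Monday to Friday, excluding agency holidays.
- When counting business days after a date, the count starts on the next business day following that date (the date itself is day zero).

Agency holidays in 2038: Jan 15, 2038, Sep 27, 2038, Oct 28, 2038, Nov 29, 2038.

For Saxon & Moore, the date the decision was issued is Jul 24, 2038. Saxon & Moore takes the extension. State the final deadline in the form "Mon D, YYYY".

Aug 20, 2038

5 business days after Jul 24, 2038, excluding weekends and holidays, is Jul 30, 2038.
Jul 30, 2038 falls on a Friday, which is a business day, so no adjustment is needed.
Counting 15 further business days from Jul 30, 2038 reaches Aug 20, 2038.
Aug 20, 2038 (Friday) is already a business day.
So the filing is due Aug 20, 2038.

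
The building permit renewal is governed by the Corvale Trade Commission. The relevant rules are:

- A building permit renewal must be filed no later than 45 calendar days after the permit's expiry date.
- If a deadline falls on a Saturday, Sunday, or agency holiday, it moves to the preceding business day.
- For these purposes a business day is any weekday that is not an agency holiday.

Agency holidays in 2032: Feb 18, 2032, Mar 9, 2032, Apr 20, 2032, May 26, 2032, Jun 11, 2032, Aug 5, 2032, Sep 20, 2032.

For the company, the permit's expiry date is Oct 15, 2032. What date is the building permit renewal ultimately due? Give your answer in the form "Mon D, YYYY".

Trigger date Oct 15, 2032 + 45 calendar days = Nov 29, 2032.
Nov 29, 2032 (Monday) is already a business day.
Final deadline: Nov 29, 2032.

Nov 29, 2032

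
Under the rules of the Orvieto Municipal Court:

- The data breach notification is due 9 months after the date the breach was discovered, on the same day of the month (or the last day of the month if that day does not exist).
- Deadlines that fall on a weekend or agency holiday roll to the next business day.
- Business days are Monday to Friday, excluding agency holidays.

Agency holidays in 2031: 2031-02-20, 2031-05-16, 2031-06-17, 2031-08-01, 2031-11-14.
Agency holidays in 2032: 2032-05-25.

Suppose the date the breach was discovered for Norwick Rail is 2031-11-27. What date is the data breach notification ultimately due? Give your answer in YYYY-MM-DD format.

9 months from 2031-11-27 is 2032-08-27.
2032-08-27 falls on a Friday, which is a business day, so no adjustment is needed.
Deadline: 2032-08-27.

2032-08-27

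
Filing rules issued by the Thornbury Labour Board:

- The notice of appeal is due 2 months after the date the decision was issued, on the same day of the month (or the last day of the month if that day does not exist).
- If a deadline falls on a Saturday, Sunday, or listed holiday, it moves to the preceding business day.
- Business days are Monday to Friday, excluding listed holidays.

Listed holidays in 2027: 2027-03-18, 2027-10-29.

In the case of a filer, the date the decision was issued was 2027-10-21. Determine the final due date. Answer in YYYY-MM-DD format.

2 months from 2027-10-21 is 2027-12-21.
2027-12-21 is a Tuesday and not a listed holiday, so it stands.
Final deadline: 2027-12-21.

2027-12-21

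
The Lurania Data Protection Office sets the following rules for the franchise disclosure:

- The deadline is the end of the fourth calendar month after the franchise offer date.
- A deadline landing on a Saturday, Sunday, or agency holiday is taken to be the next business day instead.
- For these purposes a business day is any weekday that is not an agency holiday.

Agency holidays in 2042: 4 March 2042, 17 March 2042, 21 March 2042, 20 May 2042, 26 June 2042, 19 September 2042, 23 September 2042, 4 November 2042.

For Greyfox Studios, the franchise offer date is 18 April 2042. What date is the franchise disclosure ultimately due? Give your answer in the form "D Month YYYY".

4 months after 18 April 2042 is August 2042; that month ends on 31 August 2042.
31 August 2042 falls on a Sunday. Rolling to the next business day gives 1 September 2042, a Monday.
The final due date is 1 September 2042.

1 September 2042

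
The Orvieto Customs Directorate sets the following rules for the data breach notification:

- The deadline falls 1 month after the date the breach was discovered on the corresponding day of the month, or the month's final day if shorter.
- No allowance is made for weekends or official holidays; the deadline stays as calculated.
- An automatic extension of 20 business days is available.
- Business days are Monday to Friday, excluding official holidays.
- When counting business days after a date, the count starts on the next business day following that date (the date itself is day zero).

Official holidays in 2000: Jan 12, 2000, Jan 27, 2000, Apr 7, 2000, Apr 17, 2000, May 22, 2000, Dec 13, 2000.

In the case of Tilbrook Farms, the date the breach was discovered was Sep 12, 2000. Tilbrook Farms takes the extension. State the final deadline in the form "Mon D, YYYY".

Nov 9, 2000

Moving 1 month forward from Sep 12, 2000 on the corresponding day gives Oct 12, 2000.
Oct 12, 2000 falls on a Thursday. The rules make no weekend/holiday allowance, so it remains Oct 12, 2000.
Counting 20 further business days from Oct 12, 2000 reaches Nov 9, 2000.
No adjustment is made for weekends or holidays, so Nov 9, 2000 stands.
Final deadline: Nov 9, 2000.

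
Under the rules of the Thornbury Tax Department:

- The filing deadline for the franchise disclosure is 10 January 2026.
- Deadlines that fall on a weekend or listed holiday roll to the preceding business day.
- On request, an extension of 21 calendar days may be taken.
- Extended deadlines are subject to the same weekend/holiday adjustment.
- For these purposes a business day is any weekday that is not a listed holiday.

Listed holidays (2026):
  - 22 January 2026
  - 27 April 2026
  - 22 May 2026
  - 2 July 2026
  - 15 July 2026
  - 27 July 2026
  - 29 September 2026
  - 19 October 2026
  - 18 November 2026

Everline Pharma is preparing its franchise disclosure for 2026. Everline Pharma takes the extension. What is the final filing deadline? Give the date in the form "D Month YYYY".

The statutory due date is 10 January 2026.
10 January 2026 is a Saturday, so it moves to the preceding business day, 9 January 2026 (Friday).
With the 21-day extension, 9 January 2026 becomes 30 January 2026.
30 January 2026 falls on a Friday, which is a business day, so no adjustment is needed.
Final deadline: 30 January 2026.

30 January 2026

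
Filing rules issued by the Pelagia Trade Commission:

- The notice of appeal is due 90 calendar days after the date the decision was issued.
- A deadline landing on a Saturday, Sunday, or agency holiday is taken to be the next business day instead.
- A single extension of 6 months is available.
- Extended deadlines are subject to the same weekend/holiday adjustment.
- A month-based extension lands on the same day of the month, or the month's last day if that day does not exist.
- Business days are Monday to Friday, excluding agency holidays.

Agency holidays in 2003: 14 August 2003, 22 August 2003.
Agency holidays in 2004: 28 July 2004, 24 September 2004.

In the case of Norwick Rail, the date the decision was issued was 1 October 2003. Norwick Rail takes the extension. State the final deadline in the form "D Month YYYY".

From 1 October 2003, 90 calendar days later is 30 December 2003.
Since 30 December 2003 is a Tuesday and not a holiday, the date is unchanged.
The 6 months extension carries 30 December 2003 to 30 June 2004.
30 June 2004 is a Wednesday and not a listed holiday, so it stands.
The final due date is 30 June 2004.

30 June 2004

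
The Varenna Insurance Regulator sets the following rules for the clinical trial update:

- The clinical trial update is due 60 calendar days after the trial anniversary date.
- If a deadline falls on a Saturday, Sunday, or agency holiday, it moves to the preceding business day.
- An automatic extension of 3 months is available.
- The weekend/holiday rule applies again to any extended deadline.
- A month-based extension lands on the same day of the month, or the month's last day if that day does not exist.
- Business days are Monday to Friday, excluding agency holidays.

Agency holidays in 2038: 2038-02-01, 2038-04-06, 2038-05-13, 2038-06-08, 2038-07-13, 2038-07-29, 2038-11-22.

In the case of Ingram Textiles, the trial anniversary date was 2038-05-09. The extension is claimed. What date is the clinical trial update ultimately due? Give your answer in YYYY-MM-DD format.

2038-10-08

60 calendar days after 2038-05-09 is 2038-07-08.
Since 2038-07-08 is a Thursday and not a holiday, the date is unchanged.
The 3 months extension carries 2038-07-08 to 2038-10-08.
2038-10-08 (Friday) is already a business day.
Deadline: 2038-10-08.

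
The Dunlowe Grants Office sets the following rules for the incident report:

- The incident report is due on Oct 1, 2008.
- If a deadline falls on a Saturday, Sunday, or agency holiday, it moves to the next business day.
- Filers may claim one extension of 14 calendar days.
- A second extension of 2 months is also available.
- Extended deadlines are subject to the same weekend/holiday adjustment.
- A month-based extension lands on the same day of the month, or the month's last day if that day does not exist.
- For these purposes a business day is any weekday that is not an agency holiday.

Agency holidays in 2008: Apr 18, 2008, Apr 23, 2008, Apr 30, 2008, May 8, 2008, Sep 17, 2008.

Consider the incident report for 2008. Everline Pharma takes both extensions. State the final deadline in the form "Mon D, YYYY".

Dec 15, 2008

The stated deadline is Oct 1, 2008.
Since Oct 1, 2008 is a Wednesday and not a holiday, the date is unchanged.
The 14-calendar-day extension moves the deadline from Oct 1, 2008 to Oct 15, 2008.
Oct 15, 2008 is a Wednesday and not a listed holiday, so it stands.
Applying the 2 months extension: 2 months after Oct 15, 2008 is Dec 15, 2008.
Dec 15, 2008 (Monday) is already a business day.
Final deadline: Dec 15, 2008.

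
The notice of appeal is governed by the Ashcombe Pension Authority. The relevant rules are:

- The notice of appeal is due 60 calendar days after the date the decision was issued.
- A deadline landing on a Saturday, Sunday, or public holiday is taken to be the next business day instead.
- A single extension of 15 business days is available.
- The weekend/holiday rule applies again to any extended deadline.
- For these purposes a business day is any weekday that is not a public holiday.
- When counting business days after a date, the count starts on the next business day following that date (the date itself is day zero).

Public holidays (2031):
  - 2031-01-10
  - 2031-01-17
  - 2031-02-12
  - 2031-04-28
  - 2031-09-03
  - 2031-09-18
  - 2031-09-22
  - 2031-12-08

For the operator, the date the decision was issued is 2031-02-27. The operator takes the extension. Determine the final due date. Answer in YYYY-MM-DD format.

60 calendar days after 2031-02-27 is 2031-04-28.
2031-04-28 is a listed holiday, so it moves to the next business day, 2031-04-29 (Tuesday).
Counting 15 further business days from 2031-04-29 reaches 2031-05-20.
Since 2031-05-20 is a Tuesday and not a holiday, the date is unchanged.
Deadline: 2031-05-20.

2031-05-20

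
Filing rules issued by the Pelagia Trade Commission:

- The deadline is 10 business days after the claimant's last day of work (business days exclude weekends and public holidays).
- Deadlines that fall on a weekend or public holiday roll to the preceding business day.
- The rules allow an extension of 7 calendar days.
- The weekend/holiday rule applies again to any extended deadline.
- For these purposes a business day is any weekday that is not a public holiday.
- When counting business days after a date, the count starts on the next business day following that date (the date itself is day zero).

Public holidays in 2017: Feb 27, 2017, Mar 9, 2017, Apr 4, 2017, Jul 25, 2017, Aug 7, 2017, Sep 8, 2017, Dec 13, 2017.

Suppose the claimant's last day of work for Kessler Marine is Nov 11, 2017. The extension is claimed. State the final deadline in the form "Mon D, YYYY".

Dec 1, 2017

10 business days after Nov 11, 2017, excluding weekends and holidays, is Nov 24, 2017.
Nov 24, 2017 (Friday) is already a business day.
Add the 7 calendar-day extension to Nov 24, 2017: Dec 1, 2017.
Dec 1, 2017 is a Friday and not a listed holiday, so it stands.
Deadline: Dec 1, 2017.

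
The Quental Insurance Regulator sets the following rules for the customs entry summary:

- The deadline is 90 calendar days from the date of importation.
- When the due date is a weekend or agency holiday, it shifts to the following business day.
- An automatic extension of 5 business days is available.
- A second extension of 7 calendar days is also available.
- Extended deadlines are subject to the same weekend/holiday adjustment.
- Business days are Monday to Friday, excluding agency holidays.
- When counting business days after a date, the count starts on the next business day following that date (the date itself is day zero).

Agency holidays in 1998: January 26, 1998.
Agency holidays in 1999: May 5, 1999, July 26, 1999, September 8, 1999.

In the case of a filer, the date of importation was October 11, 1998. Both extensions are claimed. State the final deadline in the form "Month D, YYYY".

January 25, 1999

Trigger date October 11, 1998 + 90 calendar days = January 9, 1999.
January 9, 1999 is a Saturday, so it moves to the next business day, January 11, 1999 (Monday).
Counting 5 further business days from January 11, 1999 reaches January 18, 1999.
January 18, 1999 (Monday) is already a business day.
The 7-calendar-day extension moves the deadline from January 18, 1999 to January 25, 1999.
January 25, 1999 falls on a Monday, which is a business day, so no adjustment is needed.
So the filing is due January 25, 1999.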